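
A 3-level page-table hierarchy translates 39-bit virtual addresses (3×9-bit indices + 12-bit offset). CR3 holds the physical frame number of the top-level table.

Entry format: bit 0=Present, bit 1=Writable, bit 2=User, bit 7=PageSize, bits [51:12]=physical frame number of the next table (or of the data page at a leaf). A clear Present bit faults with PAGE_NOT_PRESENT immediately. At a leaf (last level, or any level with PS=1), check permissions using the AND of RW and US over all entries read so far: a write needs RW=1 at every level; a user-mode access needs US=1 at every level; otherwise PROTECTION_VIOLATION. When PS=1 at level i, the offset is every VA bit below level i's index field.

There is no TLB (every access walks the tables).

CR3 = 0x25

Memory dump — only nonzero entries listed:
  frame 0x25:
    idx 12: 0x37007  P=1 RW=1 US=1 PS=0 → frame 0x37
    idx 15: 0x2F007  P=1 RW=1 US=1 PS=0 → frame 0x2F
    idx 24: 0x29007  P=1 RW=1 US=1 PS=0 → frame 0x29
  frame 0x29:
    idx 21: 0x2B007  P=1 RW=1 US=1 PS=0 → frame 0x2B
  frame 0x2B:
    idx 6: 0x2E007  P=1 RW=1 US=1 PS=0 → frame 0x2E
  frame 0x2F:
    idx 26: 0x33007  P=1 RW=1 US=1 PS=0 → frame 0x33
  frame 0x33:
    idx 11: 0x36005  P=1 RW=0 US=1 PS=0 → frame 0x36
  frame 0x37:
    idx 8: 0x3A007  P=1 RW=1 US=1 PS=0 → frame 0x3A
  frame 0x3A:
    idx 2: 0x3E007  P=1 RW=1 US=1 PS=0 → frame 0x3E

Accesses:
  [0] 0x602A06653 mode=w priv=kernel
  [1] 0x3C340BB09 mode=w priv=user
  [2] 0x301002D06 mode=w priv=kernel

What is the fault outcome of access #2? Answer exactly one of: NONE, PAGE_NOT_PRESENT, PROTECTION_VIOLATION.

Trace:
#0 VA=0x602A06653 (w,kernel):
  L0 @0x25[24] → 0x29007  P=1,RW=1,US=1,PS=0
  L1 @0x29[21] → 0x2B007  P=1,RW=1,US=1,PS=0
  L2 @0x2B[6] → 0x2E007  P=1,RW=1,US=1,PS=0
  ⇒ phys 0x2E653  [3 reads]
#1 VA=0x3C340BB09 (w,user):
  L0 @0x25[15] → 0x2F007  P=1,RW=1,US=1,PS=0
  L1 @0x2F[26] → 0x33007  P=1,RW=1,US=1,PS=0
  L2 @0x33[11] → 0x36005  P=1,RW=0,US=1,PS=0
  → PROTECTION_VIOLATION  (3 entries read)
#2 VA=0x301002D06 (w,kernel):
  L0 @0x25[12] → 0x37007  P=1,RW=1,US=1,PS=0
  L1 @0x37[8] → 0x3A007  P=1,RW=1,US=1,PS=0
  L2 @0x3A[2] → 0x3E007  P=1,RW=1,US=1,PS=0
  ⇒ phys 0x3ED06  [3 reads]

Access #2 fault: NONE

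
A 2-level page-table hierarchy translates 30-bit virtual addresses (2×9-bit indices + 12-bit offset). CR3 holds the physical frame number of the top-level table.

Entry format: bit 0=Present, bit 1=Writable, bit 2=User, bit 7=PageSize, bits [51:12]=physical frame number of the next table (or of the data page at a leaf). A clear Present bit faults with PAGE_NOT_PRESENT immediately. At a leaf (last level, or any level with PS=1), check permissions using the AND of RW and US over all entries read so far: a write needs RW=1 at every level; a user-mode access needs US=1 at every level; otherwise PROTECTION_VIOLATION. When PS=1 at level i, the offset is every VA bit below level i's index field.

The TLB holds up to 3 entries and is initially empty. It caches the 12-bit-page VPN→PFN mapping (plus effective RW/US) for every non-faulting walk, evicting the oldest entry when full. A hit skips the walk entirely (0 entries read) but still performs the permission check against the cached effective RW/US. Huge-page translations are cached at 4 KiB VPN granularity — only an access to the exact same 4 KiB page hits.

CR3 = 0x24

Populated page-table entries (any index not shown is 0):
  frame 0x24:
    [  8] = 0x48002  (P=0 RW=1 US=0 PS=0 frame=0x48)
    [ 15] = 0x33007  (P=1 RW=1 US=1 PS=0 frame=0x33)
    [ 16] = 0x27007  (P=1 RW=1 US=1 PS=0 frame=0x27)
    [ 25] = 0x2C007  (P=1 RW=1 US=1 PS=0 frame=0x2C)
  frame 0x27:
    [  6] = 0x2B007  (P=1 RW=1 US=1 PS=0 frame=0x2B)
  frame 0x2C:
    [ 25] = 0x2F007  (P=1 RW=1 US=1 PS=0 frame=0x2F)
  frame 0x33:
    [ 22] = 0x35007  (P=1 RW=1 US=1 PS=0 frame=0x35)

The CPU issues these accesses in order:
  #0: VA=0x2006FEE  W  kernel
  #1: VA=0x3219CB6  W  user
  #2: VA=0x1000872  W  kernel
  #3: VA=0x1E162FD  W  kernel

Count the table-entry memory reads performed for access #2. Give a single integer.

Walk each access:
#0 VA=0x2006FEE (w,kernel):
  L0: frame=0x24 idx=16 entry=0x27007 [P=1 RW=1 US=1 PS=0]
  L1: frame=0x27 idx=6 entry=0x2B007 [P=1 RW=1 US=1 PS=0]
  ✓ 0x2BFEE  — 2 lookups
#1 VA=0x3219CB6 (w,user):
  L0: frame=0x24 idx=25 entry=0x2C007 [P=1 RW=1 US=1 PS=0]
  L1: frame=0x2C idx=25 entry=0x2F007 [P=1 RW=1 US=1 PS=0]
  ✓ 0x2FCB6  — 2 lookups
#2 VA=0x1000872 (w,kernel):
  L0: frame=0x24 idx=8 entry=0x48002 [P=0 RW=1 US=0 PS=0]
  ✗ PAGE_NOT_PRESENT  [1 reads]
#3 VA=0x1E162FD (w,kernel):
  L0: frame=0x24 idx=15 entry=0x33007 [P=1 RW=1 US=1 PS=0]
  L1: frame=0x33 idx=22 entry=0x35007 [P=1 RW=1 US=1 PS=0]
  ✓ 0x352FD  — 2 lookups

Entries read for #2: 1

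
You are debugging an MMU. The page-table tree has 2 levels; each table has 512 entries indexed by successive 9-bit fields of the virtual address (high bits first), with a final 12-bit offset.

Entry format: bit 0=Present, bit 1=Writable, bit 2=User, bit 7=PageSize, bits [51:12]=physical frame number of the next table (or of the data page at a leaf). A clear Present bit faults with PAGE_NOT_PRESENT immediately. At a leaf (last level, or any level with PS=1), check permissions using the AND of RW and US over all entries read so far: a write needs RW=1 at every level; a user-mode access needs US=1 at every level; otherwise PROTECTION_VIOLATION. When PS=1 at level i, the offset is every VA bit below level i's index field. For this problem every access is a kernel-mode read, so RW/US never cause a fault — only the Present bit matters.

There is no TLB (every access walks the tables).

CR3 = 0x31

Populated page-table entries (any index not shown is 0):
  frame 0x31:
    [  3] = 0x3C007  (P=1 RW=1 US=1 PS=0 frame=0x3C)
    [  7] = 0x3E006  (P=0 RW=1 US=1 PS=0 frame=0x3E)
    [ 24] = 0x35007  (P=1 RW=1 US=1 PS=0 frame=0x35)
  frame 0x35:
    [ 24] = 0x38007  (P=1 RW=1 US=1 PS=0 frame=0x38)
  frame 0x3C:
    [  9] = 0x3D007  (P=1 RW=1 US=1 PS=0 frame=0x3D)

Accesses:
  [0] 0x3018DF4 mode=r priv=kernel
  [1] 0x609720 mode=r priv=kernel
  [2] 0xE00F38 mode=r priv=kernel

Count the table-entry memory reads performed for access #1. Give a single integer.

Walk each access:
#0 VA=0x3018DF4 (r,kernel):
  L0: frame=0x31 idx=24 entry=0x35007 [P=1 RW=1 US=1 PS=0]
  L1: frame=0x35 idx=24 entry=0x38007 [P=1 RW=1 US=1 PS=0]
  → PA=0x38DF4  (2 entries read)
#1 VA=0x609720 (r,kernel):
  L0: frame=0x31 idx=3 entry=0x3C007 [P=1 RW=1 US=1 PS=0]
  L1: frame=0x3C idx=9 entry=0x3D007 [P=1 RW=1 US=1 PS=0]
  → PA=0x3D720  (2 entries read)
#2 VA=0xE00F38 (r,kernel):
  L0: frame=0x31 idx=7 entry=0x3E006 [P=0 RW=1 US=1 PS=0]
  ⇒ fault: PAGE_NOT_PRESENT  — 1 lookups

Entries read for #1: 2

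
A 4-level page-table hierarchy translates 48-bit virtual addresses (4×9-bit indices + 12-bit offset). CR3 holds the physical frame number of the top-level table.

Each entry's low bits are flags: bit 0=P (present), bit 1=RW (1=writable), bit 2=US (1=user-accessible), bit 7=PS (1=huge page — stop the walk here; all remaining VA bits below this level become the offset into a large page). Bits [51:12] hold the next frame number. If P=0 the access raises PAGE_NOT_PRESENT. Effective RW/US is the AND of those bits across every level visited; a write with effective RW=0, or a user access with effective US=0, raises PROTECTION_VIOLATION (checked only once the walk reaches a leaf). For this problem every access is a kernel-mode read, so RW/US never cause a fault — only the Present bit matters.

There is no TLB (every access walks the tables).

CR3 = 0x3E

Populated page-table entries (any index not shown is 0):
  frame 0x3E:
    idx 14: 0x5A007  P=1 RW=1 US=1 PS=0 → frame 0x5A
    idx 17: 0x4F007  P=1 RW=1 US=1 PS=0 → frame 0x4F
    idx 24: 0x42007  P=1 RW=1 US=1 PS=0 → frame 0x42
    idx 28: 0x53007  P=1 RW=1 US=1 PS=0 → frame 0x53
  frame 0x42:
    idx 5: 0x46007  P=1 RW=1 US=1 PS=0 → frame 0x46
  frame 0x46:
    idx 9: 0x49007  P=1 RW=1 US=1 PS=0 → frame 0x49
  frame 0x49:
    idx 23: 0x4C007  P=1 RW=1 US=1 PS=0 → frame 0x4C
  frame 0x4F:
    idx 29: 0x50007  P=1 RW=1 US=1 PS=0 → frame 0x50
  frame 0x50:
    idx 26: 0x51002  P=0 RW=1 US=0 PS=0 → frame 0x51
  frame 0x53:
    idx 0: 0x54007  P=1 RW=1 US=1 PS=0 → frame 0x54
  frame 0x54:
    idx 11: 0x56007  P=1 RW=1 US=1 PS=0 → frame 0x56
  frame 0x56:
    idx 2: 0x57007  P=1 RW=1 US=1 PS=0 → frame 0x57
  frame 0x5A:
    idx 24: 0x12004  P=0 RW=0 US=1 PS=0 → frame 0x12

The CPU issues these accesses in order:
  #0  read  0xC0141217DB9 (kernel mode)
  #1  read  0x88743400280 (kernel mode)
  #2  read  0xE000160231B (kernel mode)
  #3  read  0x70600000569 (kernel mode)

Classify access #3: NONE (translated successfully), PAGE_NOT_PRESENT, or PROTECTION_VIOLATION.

Walk each access:
#0 VA=0xC0141217DB9 (r,kernel):
  lvl0: tbl 0x3E, slot 24 ⇒ 0x42007 (P1/RW1/US1/PS0)
  lvl1: tbl 0x42, slot 5 ⇒ 0x46007 (P1/RW1/US1/PS0)
  lvl2: tbl 0x46, slot 9 ⇒ 0x49007 (P1/RW1/US1/PS0)
  lvl3: tbl 0x49, slot 23 ⇒ 0x4C007 (P1/RW1/US1/PS0)
  → PA=0x4CDB9  (4 entries read)
#1 VA=0x88743400280 (r,kernel):
  lvl0: tbl 0x3E, slot 17 ⇒ 0x4F007 (P1/RW1/US1/PS0)
  lvl1: tbl 0x4F, slot 29 ⇒ 0x50007 (P1/RW1/US1/PS0)
  lvl2: tbl 0x50, slot 26 ⇒ 0x51002 (P0/RW1/US0/PS0)
  ✗ PAGE_NOT_PRESENT  [3 reads]
#2 VA=0xE000160231B (r,kernel):
  lvl0: tbl 0x3E, slot 28 ⇒ 0x53007 (P1/RW1/US1/PS0)
  lvl1: tbl 0x53, slot 0 ⇒ 0x54007 (P1/RW1/US1/PS0)
  lvl2: tbl 0x54, slot 11 ⇒ 0x56007 (P1/RW1/US1/PS0)
  lvl3: tbl 0x56, slot 2 ⇒ 0x57007 (P1/RW1/US1/PS0)
  → PA=0x5731B  (4 entries read)
#3 VA=0x70600000569 (r,kernel):
  lvl0: tbl 0x3E, slot 14 ⇒ 0x5A007 (P1/RW1/US1/PS0)
  lvl1: tbl 0x5A, slot 24 ⇒ 0x12004 (P0/RW0/US1/PS0)
  ✗ PAGE_NOT_PRESENT  [2 reads]

Access #3 fault: PAGE_NOT_PRESENT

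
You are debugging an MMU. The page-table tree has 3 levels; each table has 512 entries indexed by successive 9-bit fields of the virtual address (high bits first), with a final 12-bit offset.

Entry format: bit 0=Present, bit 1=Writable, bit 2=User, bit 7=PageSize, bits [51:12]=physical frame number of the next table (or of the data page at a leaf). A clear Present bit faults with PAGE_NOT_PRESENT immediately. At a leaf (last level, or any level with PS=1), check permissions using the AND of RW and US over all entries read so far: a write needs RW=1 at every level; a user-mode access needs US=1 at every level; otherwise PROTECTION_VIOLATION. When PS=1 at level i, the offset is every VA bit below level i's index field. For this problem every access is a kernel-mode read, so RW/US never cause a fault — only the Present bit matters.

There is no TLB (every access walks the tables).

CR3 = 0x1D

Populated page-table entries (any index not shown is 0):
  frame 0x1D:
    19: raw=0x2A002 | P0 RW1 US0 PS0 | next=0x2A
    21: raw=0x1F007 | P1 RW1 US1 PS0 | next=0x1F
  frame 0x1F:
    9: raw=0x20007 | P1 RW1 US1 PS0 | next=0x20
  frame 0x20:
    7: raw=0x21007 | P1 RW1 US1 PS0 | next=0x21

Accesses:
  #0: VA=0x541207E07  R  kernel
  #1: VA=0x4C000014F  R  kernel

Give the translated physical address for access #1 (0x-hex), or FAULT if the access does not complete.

Per-access translation:
#0 VA=0x541207E07 (r,kernel):
  L0 @0x1D[21] → 0x1F007  P=1,RW=1,US=1,PS=0
  L1 @0x1F[9] → 0x20007  P=1,RW=1,US=1,PS=0
  L2 @0x20[7] → 0x21007  P=1,RW=1,US=1,PS=0
  ⇒ phys 0x21E07  [3 reads]
#1 VA=0x4C000014F (r,kernel):
  L0 @0x1D[19] → 0x2A002  P=0,RW=1,US=0,PS=0
  ⇒ fault: PAGE_NOT_PRESENT  — 1 lookups

Access #1 PA: FAULT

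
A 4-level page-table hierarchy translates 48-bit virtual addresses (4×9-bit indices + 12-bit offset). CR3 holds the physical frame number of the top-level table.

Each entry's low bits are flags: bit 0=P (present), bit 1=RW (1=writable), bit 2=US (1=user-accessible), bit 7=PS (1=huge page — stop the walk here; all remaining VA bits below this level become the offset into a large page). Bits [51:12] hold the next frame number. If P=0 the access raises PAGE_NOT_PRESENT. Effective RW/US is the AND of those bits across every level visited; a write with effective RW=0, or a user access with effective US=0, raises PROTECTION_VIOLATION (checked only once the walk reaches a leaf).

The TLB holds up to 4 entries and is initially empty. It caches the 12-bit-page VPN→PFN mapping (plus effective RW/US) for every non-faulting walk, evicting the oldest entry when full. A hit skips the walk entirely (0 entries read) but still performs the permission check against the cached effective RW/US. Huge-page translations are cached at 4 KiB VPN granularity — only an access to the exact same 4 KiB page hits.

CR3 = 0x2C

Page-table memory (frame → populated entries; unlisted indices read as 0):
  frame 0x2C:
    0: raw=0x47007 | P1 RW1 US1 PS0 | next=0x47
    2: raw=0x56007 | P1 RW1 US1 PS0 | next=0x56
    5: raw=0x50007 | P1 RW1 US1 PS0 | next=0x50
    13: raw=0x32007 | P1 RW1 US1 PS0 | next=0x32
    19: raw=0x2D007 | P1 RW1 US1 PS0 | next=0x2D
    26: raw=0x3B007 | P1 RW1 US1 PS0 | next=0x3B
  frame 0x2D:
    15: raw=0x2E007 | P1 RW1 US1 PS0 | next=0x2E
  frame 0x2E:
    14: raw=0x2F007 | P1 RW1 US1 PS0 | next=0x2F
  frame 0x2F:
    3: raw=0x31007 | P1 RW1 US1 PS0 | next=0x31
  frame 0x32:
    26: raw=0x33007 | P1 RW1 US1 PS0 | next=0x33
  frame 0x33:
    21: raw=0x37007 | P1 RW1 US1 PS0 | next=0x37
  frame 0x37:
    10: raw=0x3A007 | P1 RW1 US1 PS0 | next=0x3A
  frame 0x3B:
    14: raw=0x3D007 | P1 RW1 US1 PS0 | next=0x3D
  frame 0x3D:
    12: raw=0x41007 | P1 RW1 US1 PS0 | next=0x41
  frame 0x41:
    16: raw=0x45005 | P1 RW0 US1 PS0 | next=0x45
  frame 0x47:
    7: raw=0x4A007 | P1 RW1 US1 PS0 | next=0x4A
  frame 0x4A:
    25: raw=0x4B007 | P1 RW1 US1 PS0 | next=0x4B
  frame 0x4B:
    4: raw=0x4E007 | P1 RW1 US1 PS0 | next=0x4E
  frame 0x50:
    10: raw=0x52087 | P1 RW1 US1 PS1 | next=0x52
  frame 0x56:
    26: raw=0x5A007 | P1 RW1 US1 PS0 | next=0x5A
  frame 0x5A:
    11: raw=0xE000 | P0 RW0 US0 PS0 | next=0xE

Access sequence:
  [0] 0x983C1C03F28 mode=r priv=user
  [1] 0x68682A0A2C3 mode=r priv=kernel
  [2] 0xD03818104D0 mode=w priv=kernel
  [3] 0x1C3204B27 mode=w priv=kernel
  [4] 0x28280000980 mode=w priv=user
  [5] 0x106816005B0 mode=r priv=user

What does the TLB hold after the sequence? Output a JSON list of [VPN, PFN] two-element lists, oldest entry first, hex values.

Trace:
#0 VA=0x983C1C03F28 (r,user):
  L0: frame=0x2C idx=19 entry=0x2D007 [P=1 RW=1 US=1 PS=0]
  L1: frame=0x2D idx=15 entry=0x2E007 [P=1 RW=1 US=1 PS=0]
  L2: frame=0x2E idx=14 entry=0x2F007 [P=1 RW=1 US=1 PS=0]
  L3: frame=0x2F idx=3 entry=0x31007 [P=1 RW=1 US=1 PS=0]
  ✓ 0x31F28  — 4 lookups
#1 VA=0x68682A0A2C3 (r,kernel):
  L0: frame=0x2C idx=13 entry=0x32007 [P=1 RW=1 US=1 PS=0]
  L1: frame=0x32 idx=26 entry=0x33007 [P=1 RW=1 US=1 PS=0]
  L2: frame=0x33 idx=21 entry=0x37007 [P=1 RW=1 US=1 PS=0]
  L3: frame=0x37 idx=10 entry=0x3A007 [P=1 RW=1 US=1 PS=0]
  ✓ 0x3A2C3  — 4 lookups
#2 VA=0xD03818104D0 (w,kernel):
  L0: frame=0x2C idx=26 entry=0x3B007 [P=1 RW=1 US=1 PS=0]
  L1: frame=0x3B idx=14 entry=0x3D007 [P=1 RW=1 US=1 PS=0]
  L2: frame=0x3D idx=12 entry=0x41007 [P=1 RW=1 US=1 PS=0]
  L3: frame=0x41 idx=16 entry=0x45005 [P=1 RW=0 US=1 PS=0]
  ⇒ fault: PROTECTION_VIOLATION  — 4 lookups
#3 VA=0x1C3204B27 (w,kernel):
  L0: frame=0x2C idx=0 entry=0x47007 [P=1 RW=1 US=1 PS=0]
  L1: frame=0x47 idx=7 entry=0x4A007 [P=1 RW=1 US=1 PS=0]
  L2: frame=0x4A idx=25 entry=0x4B007 [P=1 RW=1 US=1 PS=0]
  L3: frame=0x4B idx=4 entry=0x4E007 [P=1 RW=1 US=1 PS=0]
  ✓ 0x4EB27  — 4 lookups
#4 VA=0x28280000980 (w,user):
  L0: frame=0x2C idx=5 entry=0x50007 [P=1 RW=1 US=1 PS=0]
  L1: frame=0x50 idx=10 entry=0x52087 [P=1 RW=1 US=1 PS=1]
  ✓ 0x52980 (huge @L1)  — 2 lookups
#5 VA=0x106816005B0 (r,user):
  L0: frame=0x2C idx=2 entry=0x56007 [P=1 RW=1 US=1 PS=0]
  L1: frame=0x56 idx=26 entry=0x5A007 [P=1 RW=1 US=1 PS=0]
  L2: frame=0x5A idx=11 entry=0xE000 [P=0 RW=0 US=0 PS=0]
  ⇒ fault: PAGE_NOT_PRESENT  — 3 lookups

TLB: [["0x983C1C03", "0x31"], ["0x68682A0A", "0x3A"], ["0x1C3204", "0x4E"], ["0x28280000", "0x52"]]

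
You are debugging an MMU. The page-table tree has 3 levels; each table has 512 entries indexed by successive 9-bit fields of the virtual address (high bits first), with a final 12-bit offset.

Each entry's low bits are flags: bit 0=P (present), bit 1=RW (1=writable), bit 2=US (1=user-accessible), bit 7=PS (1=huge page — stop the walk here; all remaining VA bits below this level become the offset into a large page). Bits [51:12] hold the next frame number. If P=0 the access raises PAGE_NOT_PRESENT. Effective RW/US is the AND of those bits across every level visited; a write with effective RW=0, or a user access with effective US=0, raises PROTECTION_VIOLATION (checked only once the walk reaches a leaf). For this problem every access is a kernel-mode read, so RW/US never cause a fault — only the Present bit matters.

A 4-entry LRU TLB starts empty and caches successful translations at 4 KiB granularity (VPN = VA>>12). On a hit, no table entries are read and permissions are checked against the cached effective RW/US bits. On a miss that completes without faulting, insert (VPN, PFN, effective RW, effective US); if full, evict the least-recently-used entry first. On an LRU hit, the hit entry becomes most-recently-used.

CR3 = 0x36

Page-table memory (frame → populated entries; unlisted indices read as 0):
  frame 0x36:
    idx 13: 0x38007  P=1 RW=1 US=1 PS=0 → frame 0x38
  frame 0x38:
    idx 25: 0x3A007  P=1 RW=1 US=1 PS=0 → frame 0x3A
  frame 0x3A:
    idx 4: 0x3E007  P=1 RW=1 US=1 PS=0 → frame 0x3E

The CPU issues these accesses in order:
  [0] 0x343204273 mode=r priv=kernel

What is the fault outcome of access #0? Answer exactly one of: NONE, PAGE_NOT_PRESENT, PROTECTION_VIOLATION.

Walk each access:
#0 VA=0x343204273 (r,kernel):
  lvl0: tbl 0x36, slot 13 ⇒ 0x38007 (P1/RW1/US1/PS0)
  lvl1: tbl 0x38, slot 25 ⇒ 0x3A007 (P1/RW1/US1/PS0)
  lvl2: tbl 0x3A, slot 4 ⇒ 0x3E007 (P1/RW1/US1/PS0)
  → PA=0x3E273  (3 entries read)

Access #0 fault: NONE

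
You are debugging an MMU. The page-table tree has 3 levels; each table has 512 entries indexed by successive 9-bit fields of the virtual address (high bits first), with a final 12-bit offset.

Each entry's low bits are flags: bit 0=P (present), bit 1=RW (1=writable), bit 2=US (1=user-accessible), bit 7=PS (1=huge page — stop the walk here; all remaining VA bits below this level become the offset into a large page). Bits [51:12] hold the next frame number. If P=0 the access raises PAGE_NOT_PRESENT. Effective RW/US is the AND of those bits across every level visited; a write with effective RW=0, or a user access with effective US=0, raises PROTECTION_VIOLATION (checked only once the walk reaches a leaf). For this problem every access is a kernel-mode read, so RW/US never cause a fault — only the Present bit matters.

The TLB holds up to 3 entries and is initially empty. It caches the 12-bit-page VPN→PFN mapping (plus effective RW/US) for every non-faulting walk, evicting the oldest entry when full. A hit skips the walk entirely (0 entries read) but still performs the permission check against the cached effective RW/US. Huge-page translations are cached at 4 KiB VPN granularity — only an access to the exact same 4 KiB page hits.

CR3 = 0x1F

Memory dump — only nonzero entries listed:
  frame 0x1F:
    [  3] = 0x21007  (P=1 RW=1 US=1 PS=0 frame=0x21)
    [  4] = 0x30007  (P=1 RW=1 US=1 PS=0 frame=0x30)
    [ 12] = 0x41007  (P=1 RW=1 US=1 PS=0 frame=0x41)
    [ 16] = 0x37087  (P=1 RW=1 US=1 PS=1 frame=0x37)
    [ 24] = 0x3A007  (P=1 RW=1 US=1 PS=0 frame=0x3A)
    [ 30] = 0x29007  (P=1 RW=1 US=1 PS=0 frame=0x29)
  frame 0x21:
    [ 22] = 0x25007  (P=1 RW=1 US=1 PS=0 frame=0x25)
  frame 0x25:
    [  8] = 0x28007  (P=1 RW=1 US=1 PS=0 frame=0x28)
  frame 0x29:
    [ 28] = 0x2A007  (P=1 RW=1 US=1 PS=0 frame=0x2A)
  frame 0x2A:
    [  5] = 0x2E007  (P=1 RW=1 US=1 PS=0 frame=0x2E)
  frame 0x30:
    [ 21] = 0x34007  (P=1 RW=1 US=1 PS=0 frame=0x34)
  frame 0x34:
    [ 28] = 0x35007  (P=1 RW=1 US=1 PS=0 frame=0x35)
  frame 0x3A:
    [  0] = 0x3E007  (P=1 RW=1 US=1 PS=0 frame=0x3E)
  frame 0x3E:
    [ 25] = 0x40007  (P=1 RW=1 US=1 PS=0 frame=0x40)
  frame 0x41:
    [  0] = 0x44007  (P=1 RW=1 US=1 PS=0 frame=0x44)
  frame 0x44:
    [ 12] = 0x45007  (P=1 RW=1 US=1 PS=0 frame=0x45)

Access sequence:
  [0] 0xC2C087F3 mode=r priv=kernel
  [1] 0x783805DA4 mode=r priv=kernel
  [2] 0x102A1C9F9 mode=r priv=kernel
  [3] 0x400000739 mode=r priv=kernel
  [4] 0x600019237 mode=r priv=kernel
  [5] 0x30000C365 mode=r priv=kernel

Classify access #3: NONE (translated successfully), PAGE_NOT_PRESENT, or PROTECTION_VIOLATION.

Per-access translation:
#0 VA=0xC2C087F3 (r,kernel):
  lvl0: tbl 0x1F, slot 3 ⇒ 0x21007 (P1/RW1/US1/PS0)
  lvl1: tbl 0x21, slot 22 ⇒ 0x25007 (P1/RW1/US1/PS0)
  lvl2: tbl 0x25, slot 8 ⇒ 0x28007 (P1/RW1/US1/PS0)
  ⇒ phys 0x287F3  [3 reads]
#1 VA=0x783805DA4 (r,kernel):
  lvl0: tbl 0x1F, slot 30 ⇒ 0x29007 (P1/RW1/US1/PS0)
  lvl1: tbl 0x29, slot 28 ⇒ 0x2A007 (P1/RW1/US1/PS0)
  lvl2: tbl 0x2A, slot 5 ⇒ 0x2E007 (P1/RW1/US1/PS0)
  ⇒ phys 0x2EDA4  [3 reads]
#2 VA=0x102A1C9F9 (r,kernel):
  lvl0: tbl 0x1F, slot 4 ⇒ 0x30007 (P1/RW1/US1/PS0)
  lvl1: tbl 0x30, slot 21 ⇒ 0x34007 (P1/RW1/US1/PS0)
  lvl2: tbl 0x34, slot 28 ⇒ 0x35007 (P1/RW1/US1/PS0)
  ⇒ phys 0x359F9  [3 reads]
#3 VA=0x400000739 (r,kernel):
  lvl0: tbl 0x1F, slot 16 ⇒ 0x37087 (P1/RW1/US1/PS1)
  ⇒ phys 0x37739 (huge @L0)  [1 reads]
#4 VA=0x600019237 (r,kernel):
  lvl0: tbl 0x1F, slot 24 ⇒ 0x3A007 (P1/RW1/US1/PS0)
  lvl1: tbl 0x3A, slot 0 ⇒ 0x3E007 (P1/RW1/US1/PS0)
  lvl2: tbl 0x3E, slot 25 ⇒ 0x40007 (P1/RW1/US1/PS0)
  ⇒ phys 0x40237  [3 reads]
#5 VA=0x30000C365 (r,kernel):
  lvl0: tbl 0x1F, slot 12 ⇒ 0x41007 (P1/RW1/US1/PS0)
  lvl1: tbl 0x41, slot 0 ⇒ 0x44007 (P1/RW1/US1/PS0)
  lvl2: tbl 0x44, slot 12 ⇒ 0x45007 (P1/RW1/US1/PS0)
  ⇒ phys 0x45365  [3 reads]

Access #3 fault: NONE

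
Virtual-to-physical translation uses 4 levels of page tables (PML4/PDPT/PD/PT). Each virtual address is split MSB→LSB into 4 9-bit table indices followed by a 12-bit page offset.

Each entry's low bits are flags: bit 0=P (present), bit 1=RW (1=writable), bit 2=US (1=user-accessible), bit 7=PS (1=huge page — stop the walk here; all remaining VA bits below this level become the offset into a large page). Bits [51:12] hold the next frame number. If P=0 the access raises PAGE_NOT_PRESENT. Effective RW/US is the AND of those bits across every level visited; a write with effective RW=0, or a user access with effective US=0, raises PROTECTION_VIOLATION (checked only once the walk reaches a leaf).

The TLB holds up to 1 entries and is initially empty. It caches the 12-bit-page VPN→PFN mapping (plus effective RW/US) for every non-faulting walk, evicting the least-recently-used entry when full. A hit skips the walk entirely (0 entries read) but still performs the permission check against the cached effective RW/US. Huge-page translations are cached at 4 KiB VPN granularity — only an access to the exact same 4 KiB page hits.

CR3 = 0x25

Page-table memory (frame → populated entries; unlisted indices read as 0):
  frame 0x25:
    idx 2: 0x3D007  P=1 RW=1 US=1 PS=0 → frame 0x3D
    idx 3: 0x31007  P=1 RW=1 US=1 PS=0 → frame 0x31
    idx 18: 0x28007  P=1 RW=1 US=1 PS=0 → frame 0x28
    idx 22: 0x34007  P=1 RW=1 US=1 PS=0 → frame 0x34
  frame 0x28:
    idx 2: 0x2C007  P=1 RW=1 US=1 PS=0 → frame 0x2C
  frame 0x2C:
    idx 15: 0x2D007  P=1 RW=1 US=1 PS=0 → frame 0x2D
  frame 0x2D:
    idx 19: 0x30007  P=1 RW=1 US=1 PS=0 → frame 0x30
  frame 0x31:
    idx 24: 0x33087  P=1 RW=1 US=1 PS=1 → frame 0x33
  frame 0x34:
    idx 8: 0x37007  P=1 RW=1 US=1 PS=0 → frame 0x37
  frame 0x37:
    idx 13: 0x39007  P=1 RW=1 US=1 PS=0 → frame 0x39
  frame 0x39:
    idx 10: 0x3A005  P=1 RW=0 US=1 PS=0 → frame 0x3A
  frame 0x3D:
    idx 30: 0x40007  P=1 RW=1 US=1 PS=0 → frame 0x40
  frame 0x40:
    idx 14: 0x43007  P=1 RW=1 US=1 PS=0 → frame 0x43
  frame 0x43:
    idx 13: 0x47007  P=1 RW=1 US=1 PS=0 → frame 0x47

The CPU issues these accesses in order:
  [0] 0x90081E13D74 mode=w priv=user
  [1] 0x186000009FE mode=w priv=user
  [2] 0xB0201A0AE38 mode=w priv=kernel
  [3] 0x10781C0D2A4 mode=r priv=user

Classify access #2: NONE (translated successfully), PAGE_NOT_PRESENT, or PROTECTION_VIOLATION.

Walk each access:
#0 VA=0x90081E13D74 (w,user):
  L0 @0x25[18] → 0x28007  P=1,RW=1,US=1,PS=0
  L1 @0x28[2] → 0x2C007  P=1,RW=1,US=1,PS=0
  L2 @0x2C[15] → 0x2D007  P=1,RW=1,US=1,PS=0
  L3 @0x2D[19] → 0x30007  P=1,RW=1,US=1,PS=0
  ✓ 0x30D74  — 4 lookups
#1 VA=0x186000009FE (w,user):
  L0 @0x25[3] → 0x31007  P=1,RW=1,US=1,PS=0
  L1 @0x31[24] → 0x33087  P=1,RW=1,US=1,PS=1
  ✓ 0x339FE (huge @L1)  — 2 lookups
#2 VA=0xB0201A0AE38 (w,kernel):
  L0 @0x25[22] → 0x34007  P=1,RW=1,US=1,PS=0
  L1 @0x34[8] → 0x37007  P=1,RW=1,US=1,PS=0
  L2 @0x37[13] → 0x39007  P=1,RW=1,US=1,PS=0
  L3 @0x39[10] → 0x3A005  P=1,RW=0,US=1,PS=0
  ⇒ fault: PROTECTION_VIOLATION  — 4 lookups
#3 VA=0x10781C0D2A4 (r,user):
  L0 @0x25[2] → 0x3D007  P=1,RW=1,US=1,PS=0
  L1 @0x3D[30] → 0x40007  P=1,RW=1,US=1,PS=0
  L2 @0x40[14] → 0x43007  P=1,RW=1,US=1,PS=0
  L3 @0x43[13] → 0x47007  P=1,RW=1,US=1,PS=0
  ✓ 0x472A4  — 4 lookups

Access #2 fault: PROTECTION_VIOLATION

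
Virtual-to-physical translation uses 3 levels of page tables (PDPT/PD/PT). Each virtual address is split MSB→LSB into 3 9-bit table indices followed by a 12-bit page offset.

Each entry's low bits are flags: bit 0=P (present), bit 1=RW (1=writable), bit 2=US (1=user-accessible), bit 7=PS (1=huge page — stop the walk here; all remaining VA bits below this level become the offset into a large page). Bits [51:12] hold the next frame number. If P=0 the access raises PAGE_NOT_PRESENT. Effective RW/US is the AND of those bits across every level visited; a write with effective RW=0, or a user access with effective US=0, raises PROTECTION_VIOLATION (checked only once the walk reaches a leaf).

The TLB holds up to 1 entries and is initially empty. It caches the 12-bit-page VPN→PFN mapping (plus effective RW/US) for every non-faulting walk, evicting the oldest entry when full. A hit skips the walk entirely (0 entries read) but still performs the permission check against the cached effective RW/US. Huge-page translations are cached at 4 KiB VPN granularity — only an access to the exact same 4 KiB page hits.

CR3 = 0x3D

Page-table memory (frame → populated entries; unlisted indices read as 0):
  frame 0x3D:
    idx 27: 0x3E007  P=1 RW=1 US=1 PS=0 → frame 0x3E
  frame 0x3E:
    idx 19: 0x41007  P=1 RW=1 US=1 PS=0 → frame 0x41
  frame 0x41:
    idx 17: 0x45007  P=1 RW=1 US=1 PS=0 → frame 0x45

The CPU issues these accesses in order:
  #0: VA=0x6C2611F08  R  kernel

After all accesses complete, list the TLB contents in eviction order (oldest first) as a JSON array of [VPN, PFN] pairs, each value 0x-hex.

Trace:
#0 VA=0x6C2611F08 (r,kernel):
  L0: frame=0x3D idx=27 entry=0x3E007 [P=1 RW=1 US=1 PS=0]
  L1: frame=0x3E idx=19 entry=0x41007 [P=1 RW=1 US=1 PS=0]
  L2: frame=0x41 idx=17 entry=0x45007 [P=1 RW=1 US=1 PS=0]
  ✓ 0x45F08  — 3 lookups

TLB: [["0x6C2611", "0x45"]]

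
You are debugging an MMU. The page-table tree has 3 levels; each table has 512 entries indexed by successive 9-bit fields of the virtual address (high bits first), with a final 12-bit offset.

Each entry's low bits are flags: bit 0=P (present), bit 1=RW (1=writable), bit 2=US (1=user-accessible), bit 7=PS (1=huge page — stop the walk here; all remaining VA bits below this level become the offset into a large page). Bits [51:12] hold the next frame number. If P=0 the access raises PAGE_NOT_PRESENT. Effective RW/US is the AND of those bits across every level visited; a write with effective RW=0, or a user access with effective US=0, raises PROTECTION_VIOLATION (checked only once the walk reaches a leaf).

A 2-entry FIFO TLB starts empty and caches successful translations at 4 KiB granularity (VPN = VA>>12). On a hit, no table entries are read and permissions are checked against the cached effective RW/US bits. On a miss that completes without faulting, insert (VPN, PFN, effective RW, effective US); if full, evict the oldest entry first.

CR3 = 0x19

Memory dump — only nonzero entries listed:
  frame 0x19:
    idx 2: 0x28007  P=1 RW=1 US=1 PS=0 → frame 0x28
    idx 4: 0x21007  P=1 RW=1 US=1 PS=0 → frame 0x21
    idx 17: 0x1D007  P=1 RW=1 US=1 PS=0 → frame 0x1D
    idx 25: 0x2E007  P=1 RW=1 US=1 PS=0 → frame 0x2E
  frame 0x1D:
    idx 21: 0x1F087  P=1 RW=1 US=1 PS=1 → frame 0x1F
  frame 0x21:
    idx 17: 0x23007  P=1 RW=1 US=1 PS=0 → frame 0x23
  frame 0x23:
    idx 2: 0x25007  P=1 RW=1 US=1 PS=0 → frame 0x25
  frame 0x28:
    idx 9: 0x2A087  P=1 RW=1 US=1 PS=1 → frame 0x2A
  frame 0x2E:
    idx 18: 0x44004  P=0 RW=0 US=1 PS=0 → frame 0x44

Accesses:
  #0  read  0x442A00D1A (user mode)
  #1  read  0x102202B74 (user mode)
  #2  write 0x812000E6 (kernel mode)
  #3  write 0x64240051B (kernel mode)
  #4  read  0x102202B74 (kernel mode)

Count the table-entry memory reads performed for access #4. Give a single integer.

Per-access translation:
#0 VA=0x442A00D1A (r,user):
  L0 @0x19[17] → 0x1D007  P=1,RW=1,US=1,PS=0
  L1 @0x1D[21] → 0x1F087  P=1,RW=1,US=1,PS=1
  ✓ 0x1FD1A (huge @L1)  — 2 lookups
#1 VA=0x102202B74 (r,user):
  L0 @0x19[4] → 0x21007  P=1,RW=1,US=1,PS=0
  L1 @0x21[17] → 0x23007  P=1,RW=1,US=1,PS=0
  L2 @0x23[2] → 0x25007  P=1,RW=1,US=1,PS=0
  ✓ 0x25B74  — 3 lookups
#2 VA=0x812000E6 (w,kernel):
  L0 @0x19[2] → 0x28007  P=1,RW=1,US=1,PS=0
  L1 @0x28[9] → 0x2A087  P=1,RW=1,US=1,PS=1
  ✓ 0x2A0E6 (huge @L1)  — 2 lookups
#3 VA=0x64240051B (w,kernel):
  L0 @0x19[25] → 0x2E007  P=1,RW=1,US=1,PS=0
  L1 @0x2E[18] → 0x44004  P=0,RW=0,US=1,PS=0
  → PAGE_NOT_PRESENT  (2 entries read)
#4 VA=0x102202B74 (r,kernel):
  TLB hit vpn=0x102202 → PA=0x25B74

Entries read for #4: 0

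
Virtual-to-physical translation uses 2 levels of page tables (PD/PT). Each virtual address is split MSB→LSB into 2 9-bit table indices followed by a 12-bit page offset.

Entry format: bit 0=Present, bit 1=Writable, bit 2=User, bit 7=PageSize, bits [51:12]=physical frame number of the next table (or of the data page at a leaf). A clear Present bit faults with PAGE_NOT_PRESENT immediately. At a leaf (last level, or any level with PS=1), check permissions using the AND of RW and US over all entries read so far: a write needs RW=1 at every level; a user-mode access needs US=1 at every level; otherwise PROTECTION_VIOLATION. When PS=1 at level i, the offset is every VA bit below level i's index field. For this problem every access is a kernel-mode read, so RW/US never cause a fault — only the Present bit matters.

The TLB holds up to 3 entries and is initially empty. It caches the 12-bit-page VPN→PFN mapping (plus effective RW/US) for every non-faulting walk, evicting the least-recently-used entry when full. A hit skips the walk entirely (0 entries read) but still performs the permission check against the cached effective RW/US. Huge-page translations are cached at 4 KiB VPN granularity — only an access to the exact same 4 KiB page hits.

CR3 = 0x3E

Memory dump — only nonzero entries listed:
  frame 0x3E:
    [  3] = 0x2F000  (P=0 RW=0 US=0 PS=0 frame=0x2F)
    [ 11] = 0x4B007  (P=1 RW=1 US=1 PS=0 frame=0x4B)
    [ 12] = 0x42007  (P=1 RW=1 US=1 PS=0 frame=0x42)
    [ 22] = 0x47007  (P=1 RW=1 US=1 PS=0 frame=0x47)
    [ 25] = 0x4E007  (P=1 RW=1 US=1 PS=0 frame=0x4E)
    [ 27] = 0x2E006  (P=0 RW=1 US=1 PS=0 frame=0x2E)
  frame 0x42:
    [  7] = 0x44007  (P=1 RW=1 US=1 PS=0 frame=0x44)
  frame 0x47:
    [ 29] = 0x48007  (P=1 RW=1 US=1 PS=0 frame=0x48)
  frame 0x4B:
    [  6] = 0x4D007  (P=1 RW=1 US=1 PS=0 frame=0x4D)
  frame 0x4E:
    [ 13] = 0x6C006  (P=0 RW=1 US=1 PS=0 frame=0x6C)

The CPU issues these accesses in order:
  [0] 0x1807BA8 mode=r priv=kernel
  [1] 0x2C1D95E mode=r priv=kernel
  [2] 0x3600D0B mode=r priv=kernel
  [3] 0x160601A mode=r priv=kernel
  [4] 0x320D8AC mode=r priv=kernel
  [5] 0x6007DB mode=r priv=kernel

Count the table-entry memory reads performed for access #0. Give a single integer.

Trace:
#0 VA=0x1807BA8 (r,kernel):
  L0 @0x3E[12] → 0x42007  P=1,RW=1,US=1,PS=0
  L1 @0x42[7] → 0x44007  P=1,RW=1,US=1,PS=0
  → PA=0x44BA8  (2 entries read)
#1 VA=0x2C1D95E (r,kernel):
  L0 @0x3E[22] → 0x47007  P=1,RW=1,US=1,PS=0
  L1 @0x47[29] → 0x48007  P=1,RW=1,US=1,PS=0
  → PA=0x4895E  (2 entries read)
#2 VA=0x3600D0B (r,kernel):
  L0 @0x3E[27] → 0x2E006  P=0,RW=1,US=1,PS=0
  ⇒ fault: PAGE_NOT_PRESENT  — 1 lookups
#3 VA=0x160601A (r,kernel):
  L0 @0x3E[11] → 0x4B007  P=1,RW=1,US=1,PS=0
  L1 @0x4B[6] → 0x4D007  P=1,RW=1,US=1,PS=0
  → PA=0x4D01A  (2 entries read)
#4 VA=0x320D8AC (r,kernel):
  L0 @0x3E[25] → 0x4E007  P=1,RW=1,US=1,PS=0
  L1 @0x4E[13] → 0x6C006  P=0,RW=1,US=1,PS=0
  ⇒ fault: PAGE_NOT_PRESENT  — 2 lookups
#5 VA=0x6007DB (r,kernel):
  L0 @0x3E[3] → 0x2F000  P=0,RW=0,US=0,PS=0
  ⇒ fault: PAGE_NOT_PRESENT  — 1 lookups

Entries read for #0: 2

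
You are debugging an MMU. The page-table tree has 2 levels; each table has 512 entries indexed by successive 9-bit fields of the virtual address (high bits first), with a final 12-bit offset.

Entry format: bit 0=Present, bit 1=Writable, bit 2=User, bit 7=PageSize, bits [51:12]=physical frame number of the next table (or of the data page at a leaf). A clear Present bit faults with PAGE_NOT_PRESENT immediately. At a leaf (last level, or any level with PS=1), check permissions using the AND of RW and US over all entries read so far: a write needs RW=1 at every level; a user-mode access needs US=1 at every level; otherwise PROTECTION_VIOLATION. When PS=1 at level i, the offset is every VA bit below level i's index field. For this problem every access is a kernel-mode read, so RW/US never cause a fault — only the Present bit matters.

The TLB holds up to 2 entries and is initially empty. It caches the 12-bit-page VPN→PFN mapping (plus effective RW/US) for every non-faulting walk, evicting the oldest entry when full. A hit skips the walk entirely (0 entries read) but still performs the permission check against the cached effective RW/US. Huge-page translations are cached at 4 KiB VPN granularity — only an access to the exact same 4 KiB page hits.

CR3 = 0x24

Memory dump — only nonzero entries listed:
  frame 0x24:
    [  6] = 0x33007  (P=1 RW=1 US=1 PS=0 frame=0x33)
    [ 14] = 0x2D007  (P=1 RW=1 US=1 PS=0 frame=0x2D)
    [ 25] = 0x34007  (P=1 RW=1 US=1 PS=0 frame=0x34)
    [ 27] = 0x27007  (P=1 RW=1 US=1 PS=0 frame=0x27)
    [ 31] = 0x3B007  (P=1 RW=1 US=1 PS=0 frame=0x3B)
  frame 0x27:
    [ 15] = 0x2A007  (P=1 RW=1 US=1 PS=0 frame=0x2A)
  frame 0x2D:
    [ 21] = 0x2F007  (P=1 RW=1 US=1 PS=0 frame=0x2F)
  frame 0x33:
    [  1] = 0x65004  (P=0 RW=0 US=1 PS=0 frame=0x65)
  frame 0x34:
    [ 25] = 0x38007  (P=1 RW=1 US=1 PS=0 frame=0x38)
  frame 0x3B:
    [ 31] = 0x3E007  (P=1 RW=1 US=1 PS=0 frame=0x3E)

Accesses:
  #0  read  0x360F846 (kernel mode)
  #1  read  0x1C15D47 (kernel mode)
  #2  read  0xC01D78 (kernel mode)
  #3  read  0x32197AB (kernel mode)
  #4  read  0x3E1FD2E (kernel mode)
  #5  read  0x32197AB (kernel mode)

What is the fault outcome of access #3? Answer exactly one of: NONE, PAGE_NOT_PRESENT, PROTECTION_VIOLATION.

Per-access translation:
#0 VA=0x360F846 (r,kernel):
  L0 @0x24[27] → 0x27007  P=1,RW=1,US=1,PS=0
  L1 @0x27[15] → 0x2A007  P=1,RW=1,US=1,PS=0
  ✓ 0x2A846  — 2 lookups
#1 VA=0x1C15D47 (r,kernel):
  L0 @0x24[14] → 0x2D007  P=1,RW=1,US=1,PS=0
  L1 @0x2D[21] → 0x2F007  P=1,RW=1,US=1,PS=0
  ✓ 0x2FD47  — 2 lookups
#2 VA=0xC01D78 (r,kernel):
  L0 @0x24[6] → 0x33007  P=1,RW=1,US=1,PS=0
  L1 @0x33[1] → 0x65004  P=0,RW=0,US=1,PS=0
  ⇒ fault: PAGE_NOT_PRESENT  — 2 lookups
#3 VA=0x32197AB (r,kernel):
  L0 @0x24[25] → 0x34007  P=1,RW=1,US=1,PS=0
  L1 @0x34[25] → 0x38007  P=1,RW=1,US=1,PS=0
  ✓ 0x387AB  — 2 lookups
#4 VA=0x3E1FD2E (r,kernel):
  L0 @0x24[31] → 0x3B007  P=1,RW=1,US=1,PS=0
  L1 @0x3B[31] → 0x3E007  P=1,RW=1,US=1,PS=0
  ✓ 0x3ED2E  — 2 lookups
#5 VA=0x32197AB (r,kernel):
  TLB hit vpn=0x3219 → PA=0x387AB

Access #3 fault: NONE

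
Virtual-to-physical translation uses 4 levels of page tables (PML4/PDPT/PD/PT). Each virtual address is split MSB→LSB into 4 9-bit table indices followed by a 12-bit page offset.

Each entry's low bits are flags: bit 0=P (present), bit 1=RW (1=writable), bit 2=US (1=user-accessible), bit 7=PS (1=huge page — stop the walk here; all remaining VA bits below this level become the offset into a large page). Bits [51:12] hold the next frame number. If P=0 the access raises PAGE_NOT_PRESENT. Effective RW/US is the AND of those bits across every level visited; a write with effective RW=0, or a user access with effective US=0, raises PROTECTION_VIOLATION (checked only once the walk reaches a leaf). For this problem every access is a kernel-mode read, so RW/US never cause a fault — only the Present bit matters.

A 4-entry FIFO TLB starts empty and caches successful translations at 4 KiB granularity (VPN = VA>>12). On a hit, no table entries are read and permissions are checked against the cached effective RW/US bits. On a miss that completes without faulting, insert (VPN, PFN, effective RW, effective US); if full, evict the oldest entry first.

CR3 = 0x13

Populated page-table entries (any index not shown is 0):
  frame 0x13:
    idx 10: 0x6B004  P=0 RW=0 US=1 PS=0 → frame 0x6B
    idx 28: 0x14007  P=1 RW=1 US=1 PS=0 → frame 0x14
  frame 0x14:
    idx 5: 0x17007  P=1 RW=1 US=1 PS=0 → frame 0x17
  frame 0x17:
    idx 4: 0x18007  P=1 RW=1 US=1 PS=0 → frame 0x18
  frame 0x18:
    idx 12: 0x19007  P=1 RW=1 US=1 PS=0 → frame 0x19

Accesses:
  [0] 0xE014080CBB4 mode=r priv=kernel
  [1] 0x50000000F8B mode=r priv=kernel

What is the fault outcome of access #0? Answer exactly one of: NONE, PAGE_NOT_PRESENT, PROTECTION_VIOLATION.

Trace:
#0 VA=0xE014080CBB4 (r,kernel):
  L0: frame=0x13 idx=28 entry=0x14007 [P=1 RW=1 US=1 PS=0]
  L1: frame=0x14 idx=5 entry=0x17007 [P=1 RW=1 US=1 PS=0]
  L2: frame=0x17 idx=4 entry=0x18007 [P=1 RW=1 US=1 PS=0]
  L3: frame=0x18 idx=12 entry=0x19007 [P=1 RW=1 US=1 PS=0]
  → PA=0x19BB4  (4 entries read)
#1 VA=0x50000000F8B (r,kernel):
  L0: frame=0x13 idx=10 entry=0x6B004 [P=0 RW=0 US=1 PS=0]
  ⇒ fault: PAGE_NOT_PRESENT  — 1 lookups

Access #0 fault: NONE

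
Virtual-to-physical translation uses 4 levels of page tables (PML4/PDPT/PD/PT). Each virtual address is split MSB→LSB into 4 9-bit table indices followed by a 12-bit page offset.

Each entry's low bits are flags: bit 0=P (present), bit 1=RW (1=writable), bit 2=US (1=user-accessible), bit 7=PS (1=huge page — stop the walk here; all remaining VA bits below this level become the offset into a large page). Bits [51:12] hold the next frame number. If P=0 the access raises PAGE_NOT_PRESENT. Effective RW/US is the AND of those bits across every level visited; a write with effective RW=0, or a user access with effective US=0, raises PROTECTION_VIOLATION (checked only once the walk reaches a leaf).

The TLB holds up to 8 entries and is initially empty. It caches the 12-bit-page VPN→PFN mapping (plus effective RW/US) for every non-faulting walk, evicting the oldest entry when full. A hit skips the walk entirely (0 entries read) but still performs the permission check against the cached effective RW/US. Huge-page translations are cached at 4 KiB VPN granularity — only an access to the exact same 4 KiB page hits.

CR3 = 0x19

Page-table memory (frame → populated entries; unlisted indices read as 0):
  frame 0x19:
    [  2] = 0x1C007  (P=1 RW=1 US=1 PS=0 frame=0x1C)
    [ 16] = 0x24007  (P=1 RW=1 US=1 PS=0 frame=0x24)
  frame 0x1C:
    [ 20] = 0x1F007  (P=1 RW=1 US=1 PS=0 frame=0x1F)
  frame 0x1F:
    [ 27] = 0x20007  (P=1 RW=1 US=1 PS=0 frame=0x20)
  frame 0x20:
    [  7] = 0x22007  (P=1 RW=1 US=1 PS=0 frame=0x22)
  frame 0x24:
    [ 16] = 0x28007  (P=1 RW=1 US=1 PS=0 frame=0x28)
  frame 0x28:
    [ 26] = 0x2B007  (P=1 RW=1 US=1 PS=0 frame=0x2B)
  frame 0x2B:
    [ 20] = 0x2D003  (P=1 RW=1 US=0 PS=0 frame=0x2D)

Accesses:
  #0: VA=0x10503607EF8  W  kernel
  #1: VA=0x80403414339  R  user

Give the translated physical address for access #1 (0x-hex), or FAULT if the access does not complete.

Per-access translation:
#0 VA=0x10503607EF8 (w,kernel):
  L0 @0x19[2] → 0x1C007  P=1,RW=1,US=1,PS=0
  L1 @0x1C[20] → 0x1F007  P=1,RW=1,US=1,PS=0
  L2 @0x1F[27] → 0x20007  P=1,RW=1,US=1,PS=0
  L3 @0x20[7] → 0x22007  P=1,RW=1,US=1,PS=0
  ✓ 0x22EF8  — 4 lookups
#1 VA=0x80403414339 (r,user):
  L0 @0x19[16] → 0x24007  P=1,RW=1,US=1,PS=0
  L1 @0x24[16] → 0x28007  P=1,RW=1,US=1,PS=0
  L2 @0x28[26] → 0x2B007  P=1,RW=1,US=1,PS=0
  L3 @0x2B[20] → 0x2D003  P=1,RW=1,US=0,PS=0
  ✗ PROTECTION_VIOLATION  [4 reads]

Access #1 PA: FAULT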